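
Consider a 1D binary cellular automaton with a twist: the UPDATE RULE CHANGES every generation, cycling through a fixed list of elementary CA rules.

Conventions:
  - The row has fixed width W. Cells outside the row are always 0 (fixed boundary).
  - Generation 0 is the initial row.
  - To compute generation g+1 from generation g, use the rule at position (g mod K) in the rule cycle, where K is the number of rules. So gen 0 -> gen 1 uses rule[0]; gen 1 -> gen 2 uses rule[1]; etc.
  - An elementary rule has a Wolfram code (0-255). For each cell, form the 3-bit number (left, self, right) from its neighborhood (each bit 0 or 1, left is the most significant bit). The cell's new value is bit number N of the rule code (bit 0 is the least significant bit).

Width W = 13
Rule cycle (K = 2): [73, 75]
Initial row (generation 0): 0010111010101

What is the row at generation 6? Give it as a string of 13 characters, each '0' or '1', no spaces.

Answer: 0011011000110

Derivation:
Gen 0: 0010111010101
Gen 1 (rule 73): 1000101000000
Gen 2 (rule 75): 0011000011111
Gen 3 (rule 73): 1011011010001
Gen 4 (rule 75): 0011011000110
Gen 5 (rule 73): 1011011010110
Gen 6 (rule 75): 0011011000110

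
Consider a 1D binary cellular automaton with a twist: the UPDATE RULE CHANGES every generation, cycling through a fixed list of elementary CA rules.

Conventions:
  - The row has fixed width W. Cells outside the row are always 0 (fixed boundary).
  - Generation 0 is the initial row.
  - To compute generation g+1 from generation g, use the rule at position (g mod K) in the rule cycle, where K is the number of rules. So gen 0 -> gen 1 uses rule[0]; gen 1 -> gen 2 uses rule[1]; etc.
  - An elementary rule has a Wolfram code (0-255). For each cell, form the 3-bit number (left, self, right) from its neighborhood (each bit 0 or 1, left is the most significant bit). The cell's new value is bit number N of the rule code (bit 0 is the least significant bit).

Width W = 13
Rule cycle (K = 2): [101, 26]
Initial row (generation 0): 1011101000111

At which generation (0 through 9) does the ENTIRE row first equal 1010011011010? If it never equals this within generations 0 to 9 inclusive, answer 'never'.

Gen 0: 1011101000111
Gen 1 (rule 101): 1100111010001
Gen 2 (rule 26): 1011100001010
Gen 3 (rule 101): 1100101101110
Gen 4 (rule 26): 1011001001001
Gen 5 (rule 101): 1101001001001
Gen 6 (rule 26): 1000110110110
Gen 7 (rule 101): 1010011011010
Gen 8 (rule 26): 0001110010001
Gen 9 (rule 101): 1100010010101

Answer: 7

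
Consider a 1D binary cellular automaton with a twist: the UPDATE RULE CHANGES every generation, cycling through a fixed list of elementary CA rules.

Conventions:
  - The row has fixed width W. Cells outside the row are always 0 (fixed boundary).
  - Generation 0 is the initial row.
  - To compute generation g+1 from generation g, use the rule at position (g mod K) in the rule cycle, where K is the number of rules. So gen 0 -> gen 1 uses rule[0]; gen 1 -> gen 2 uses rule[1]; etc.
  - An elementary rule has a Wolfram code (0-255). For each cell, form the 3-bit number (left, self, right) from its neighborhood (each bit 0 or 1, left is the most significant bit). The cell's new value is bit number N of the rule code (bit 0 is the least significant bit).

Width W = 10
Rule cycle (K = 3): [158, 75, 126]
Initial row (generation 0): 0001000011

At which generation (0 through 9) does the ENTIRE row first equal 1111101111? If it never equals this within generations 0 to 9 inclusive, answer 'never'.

Gen 0: 0001000011
Gen 1 (rule 158): 0011100110
Gen 2 (rule 75): 1110101110
Gen 3 (rule 126): 1011111011
Gen 4 (rule 158): 1011110010
Gen 5 (rule 75): 0010010100
Gen 6 (rule 126): 0111111110
Gen 7 (rule 158): 1111111101
Gen 8 (rule 75): 1000000100
Gen 9 (rule 126): 1100001110

Answer: never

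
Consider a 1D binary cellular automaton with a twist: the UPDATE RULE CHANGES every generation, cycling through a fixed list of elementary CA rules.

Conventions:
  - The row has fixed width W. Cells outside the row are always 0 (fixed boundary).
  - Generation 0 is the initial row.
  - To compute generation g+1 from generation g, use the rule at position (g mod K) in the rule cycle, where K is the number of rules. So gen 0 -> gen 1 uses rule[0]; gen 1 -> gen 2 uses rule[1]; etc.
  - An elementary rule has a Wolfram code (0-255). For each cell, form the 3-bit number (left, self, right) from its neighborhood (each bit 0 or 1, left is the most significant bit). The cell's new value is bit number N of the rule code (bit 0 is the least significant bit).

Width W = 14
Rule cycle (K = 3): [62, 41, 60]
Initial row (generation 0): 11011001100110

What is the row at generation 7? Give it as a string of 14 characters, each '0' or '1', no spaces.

Answer: 10111111000000

Derivation:
Gen 0: 11011001100110
Gen 1 (rule 62): 10110111011101
Gen 2 (rule 41): 01101100110010
Gen 3 (rule 60): 01011010101011
Gen 4 (rule 62): 11110111111110
Gen 5 (rule 41): 10001100000000
Gen 6 (rule 60): 11001010000000
Gen 7 (rule 62): 10111111000000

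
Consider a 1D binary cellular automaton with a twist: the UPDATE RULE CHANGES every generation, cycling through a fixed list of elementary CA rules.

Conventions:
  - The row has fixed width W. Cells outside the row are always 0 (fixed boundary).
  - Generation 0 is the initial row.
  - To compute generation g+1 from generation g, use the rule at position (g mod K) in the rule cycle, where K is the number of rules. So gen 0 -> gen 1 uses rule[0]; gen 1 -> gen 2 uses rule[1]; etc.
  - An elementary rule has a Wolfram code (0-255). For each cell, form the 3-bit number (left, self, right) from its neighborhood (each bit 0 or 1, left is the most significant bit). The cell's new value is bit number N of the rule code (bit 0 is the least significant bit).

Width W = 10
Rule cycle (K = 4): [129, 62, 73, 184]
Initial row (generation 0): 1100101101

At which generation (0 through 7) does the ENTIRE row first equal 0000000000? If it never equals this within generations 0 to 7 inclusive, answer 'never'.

Gen 0: 1100101101
Gen 1 (rule 129): 0000000000
Gen 2 (rule 62): 0000000000
Gen 3 (rule 73): 1111111111
Gen 4 (rule 184): 1111111110
Gen 5 (rule 129): 0111111100
Gen 6 (rule 62): 1100000010
Gen 7 (rule 73): 1101111000

Answer: 1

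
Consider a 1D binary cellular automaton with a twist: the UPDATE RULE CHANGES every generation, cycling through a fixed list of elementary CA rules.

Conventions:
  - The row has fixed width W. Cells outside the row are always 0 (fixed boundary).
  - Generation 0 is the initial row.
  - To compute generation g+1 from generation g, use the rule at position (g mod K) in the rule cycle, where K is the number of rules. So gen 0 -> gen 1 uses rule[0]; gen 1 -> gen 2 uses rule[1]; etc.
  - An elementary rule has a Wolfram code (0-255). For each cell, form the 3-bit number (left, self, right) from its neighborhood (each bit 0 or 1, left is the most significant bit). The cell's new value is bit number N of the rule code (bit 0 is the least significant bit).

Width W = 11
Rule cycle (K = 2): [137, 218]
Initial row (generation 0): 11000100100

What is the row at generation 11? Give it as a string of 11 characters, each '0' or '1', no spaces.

Answer: 11111111100

Derivation:
Gen 0: 11000100100
Gen 1 (rule 137): 10010000001
Gen 2 (rule 218): 01101000010
Gen 3 (rule 137): 01000011000
Gen 4 (rule 218): 10100111100
Gen 5 (rule 137): 00000111001
Gen 6 (rule 218): 00001111110
Gen 7 (rule 137): 11101111100
Gen 8 (rule 218): 11101111110
Gen 9 (rule 137): 11001111100
Gen 10 (rule 218): 11111111110
Gen 11 (rule 137): 11111111100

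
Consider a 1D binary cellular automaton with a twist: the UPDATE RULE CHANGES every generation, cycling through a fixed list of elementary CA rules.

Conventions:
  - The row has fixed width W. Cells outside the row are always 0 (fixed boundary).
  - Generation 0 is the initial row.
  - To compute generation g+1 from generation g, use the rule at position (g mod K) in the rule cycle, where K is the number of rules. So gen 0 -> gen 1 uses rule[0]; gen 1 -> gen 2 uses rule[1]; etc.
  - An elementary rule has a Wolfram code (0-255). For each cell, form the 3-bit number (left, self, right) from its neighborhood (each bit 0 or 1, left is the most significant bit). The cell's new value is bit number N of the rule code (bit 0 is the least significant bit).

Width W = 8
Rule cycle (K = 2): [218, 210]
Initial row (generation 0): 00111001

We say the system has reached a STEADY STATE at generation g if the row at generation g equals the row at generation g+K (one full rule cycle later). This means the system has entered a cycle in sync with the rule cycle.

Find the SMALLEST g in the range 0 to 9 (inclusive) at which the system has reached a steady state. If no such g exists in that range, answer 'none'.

Gen 0: 00111001
Gen 1 (rule 218): 01111110
Gen 2 (rule 210): 10111111
Gen 3 (rule 218): 00111111
Gen 4 (rule 210): 01011111
Gen 5 (rule 218): 10011111
Gen 6 (rule 210): 01101111
Gen 7 (rule 218): 11101111
Gen 8 (rule 210): 01100111
Gen 9 (rule 218): 11111111
Gen 10 (rule 210): 01111111
Gen 11 (rule 218): 11111111

Answer: 9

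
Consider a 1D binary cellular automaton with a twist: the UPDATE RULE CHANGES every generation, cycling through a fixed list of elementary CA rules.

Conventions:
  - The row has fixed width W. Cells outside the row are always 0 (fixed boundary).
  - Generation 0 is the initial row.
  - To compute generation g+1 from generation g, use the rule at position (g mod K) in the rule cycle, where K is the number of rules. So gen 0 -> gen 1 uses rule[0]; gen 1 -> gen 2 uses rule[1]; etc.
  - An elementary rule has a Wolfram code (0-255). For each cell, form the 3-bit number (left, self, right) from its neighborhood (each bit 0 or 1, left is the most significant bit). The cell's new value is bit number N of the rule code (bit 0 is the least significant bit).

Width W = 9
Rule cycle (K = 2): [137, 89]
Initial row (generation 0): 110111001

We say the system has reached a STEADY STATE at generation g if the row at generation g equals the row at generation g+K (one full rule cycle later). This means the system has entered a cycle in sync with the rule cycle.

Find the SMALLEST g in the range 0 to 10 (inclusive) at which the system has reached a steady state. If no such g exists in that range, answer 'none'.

Answer: none

Derivation:
Gen 0: 110111001
Gen 1 (rule 137): 100110000
Gen 2 (rule 89): 010111111
Gen 3 (rule 137): 000111110
Gen 4 (rule 89): 110100011
Gen 5 (rule 137): 100001010
Gen 6 (rule 89): 011100001
Gen 7 (rule 137): 011001100
Gen 8 (rule 89): 011101111
Gen 9 (rule 137): 011001110
Gen 10 (rule 89): 011101011
Gen 11 (rule 137): 011000010
Gen 12 (rule 89): 011111001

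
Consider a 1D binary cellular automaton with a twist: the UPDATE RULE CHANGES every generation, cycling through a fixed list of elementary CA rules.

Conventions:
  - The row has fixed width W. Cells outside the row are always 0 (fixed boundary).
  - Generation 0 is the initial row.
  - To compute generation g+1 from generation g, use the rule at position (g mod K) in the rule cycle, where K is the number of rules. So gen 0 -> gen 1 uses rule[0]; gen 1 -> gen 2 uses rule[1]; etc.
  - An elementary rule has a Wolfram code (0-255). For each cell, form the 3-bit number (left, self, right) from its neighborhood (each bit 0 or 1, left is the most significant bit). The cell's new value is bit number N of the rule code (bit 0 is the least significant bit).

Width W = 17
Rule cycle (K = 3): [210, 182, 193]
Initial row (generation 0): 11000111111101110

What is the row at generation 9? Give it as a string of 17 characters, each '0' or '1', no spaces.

Gen 0: 11000111111101110
Gen 1 (rule 210): 01101011111100111
Gen 2 (rule 182): 10011101111011010
Gen 3 (rule 193): 00001100111001000
Gen 4 (rule 210): 00010111011110100
Gen 5 (rule 182): 00111010101101110
Gen 6 (rule 193): 10011000000100110
Gen 7 (rule 210): 01101100001011011
Gen 8 (rule 182): 10010010011100100
Gen 9 (rule 193): 00000000001100001

Answer: 00000000001100001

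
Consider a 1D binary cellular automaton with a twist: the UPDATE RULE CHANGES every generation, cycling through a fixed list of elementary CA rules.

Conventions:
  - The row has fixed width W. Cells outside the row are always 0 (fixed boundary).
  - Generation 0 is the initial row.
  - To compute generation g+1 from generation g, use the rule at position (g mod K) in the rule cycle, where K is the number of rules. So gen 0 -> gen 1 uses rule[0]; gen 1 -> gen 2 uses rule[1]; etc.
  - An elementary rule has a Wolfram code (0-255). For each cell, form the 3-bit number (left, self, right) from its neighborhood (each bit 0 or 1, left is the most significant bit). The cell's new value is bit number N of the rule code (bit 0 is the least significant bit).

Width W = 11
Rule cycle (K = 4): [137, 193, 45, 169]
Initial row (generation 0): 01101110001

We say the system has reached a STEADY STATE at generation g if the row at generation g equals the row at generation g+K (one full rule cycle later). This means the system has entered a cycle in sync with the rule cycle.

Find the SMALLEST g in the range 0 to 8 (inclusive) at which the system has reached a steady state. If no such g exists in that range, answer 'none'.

Answer: none

Derivation:
Gen 0: 01101110001
Gen 1 (rule 137): 01001100100
Gen 2 (rule 193): 00000100001
Gen 3 (rule 45): 11110101101
Gen 4 (rule 169): 11101011010
Gen 5 (rule 137): 11000010000
Gen 6 (rule 193): 01011000111
Gen 7 (rule 45): 01110010100
Gen 8 (rule 169): 01100001001
Gen 9 (rule 137): 01001100000
Gen 10 (rule 193): 00000101111
Gen 11 (rule 45): 11110111000
Gen 12 (rule 169): 11101110011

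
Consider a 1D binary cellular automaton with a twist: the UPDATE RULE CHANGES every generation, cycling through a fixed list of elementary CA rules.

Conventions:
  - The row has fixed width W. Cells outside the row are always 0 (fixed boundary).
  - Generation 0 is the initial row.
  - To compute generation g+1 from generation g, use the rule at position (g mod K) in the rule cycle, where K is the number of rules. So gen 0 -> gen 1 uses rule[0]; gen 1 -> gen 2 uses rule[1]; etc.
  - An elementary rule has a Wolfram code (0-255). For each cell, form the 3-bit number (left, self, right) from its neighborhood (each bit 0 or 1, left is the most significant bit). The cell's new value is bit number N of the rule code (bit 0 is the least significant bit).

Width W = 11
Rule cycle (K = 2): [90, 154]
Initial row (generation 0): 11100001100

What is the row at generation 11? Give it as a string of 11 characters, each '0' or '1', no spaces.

Gen 0: 11100001100
Gen 1 (rule 90): 10110011110
Gen 2 (rule 154): 00101111101
Gen 3 (rule 90): 01001000100
Gen 4 (rule 154): 10110101010
Gen 5 (rule 90): 00110000001
Gen 6 (rule 154): 01101000010
Gen 7 (rule 90): 11100100101
Gen 8 (rule 154): 11011011000
Gen 9 (rule 90): 11011011100
Gen 10 (rule 154): 10010011010
Gen 11 (rule 90): 01101111001

Answer: 01101111001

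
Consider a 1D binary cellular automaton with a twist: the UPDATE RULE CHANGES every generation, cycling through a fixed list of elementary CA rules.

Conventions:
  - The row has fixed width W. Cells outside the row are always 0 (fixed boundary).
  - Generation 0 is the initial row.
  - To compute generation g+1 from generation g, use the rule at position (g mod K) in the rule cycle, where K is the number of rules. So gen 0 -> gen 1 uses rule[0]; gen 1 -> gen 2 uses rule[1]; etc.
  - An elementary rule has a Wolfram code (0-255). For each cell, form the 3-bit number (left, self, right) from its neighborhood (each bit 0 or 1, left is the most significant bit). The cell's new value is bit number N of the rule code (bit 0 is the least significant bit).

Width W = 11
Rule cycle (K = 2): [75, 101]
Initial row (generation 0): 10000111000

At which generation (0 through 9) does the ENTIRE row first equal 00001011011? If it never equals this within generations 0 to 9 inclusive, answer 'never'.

Answer: never

Derivation:
Gen 0: 10000111000
Gen 1 (rule 75): 00111101011
Gen 2 (rule 101): 10000111101
Gen 3 (rule 75): 00111100100
Gen 4 (rule 101): 10000100101
Gen 5 (rule 75): 00111001000
Gen 6 (rule 101): 10001001011
Gen 7 (rule 75): 00110010011
Gen 8 (rule 101): 10010010001
Gen 9 (rule 75): 00100100110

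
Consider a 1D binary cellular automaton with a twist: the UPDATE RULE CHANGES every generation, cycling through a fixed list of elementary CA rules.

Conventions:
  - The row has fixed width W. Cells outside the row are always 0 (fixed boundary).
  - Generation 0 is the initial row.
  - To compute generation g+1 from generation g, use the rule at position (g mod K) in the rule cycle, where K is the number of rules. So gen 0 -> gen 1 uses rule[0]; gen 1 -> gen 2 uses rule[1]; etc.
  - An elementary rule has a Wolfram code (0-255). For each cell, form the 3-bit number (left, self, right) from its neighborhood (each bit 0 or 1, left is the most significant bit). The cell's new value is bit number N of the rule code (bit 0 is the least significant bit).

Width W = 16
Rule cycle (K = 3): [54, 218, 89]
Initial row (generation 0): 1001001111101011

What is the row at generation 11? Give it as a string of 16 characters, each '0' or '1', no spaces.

Gen 0: 1001001111101011
Gen 1 (rule 54): 1111110000011100
Gen 2 (rule 218): 1111111000111110
Gen 3 (rule 89): 1000001110100011
Gen 4 (rule 54): 1100010001110100
Gen 5 (rule 218): 1110101011110010
Gen 6 (rule 89): 1010000010011001
Gen 7 (rule 54): 1111000111100111
Gen 8 (rule 218): 1111101111111111
Gen 9 (rule 89): 1000101000000001
Gen 10 (rule 54): 1101111100000011
Gen 11 (rule 218): 1101111110000111

Answer: 1101111110000111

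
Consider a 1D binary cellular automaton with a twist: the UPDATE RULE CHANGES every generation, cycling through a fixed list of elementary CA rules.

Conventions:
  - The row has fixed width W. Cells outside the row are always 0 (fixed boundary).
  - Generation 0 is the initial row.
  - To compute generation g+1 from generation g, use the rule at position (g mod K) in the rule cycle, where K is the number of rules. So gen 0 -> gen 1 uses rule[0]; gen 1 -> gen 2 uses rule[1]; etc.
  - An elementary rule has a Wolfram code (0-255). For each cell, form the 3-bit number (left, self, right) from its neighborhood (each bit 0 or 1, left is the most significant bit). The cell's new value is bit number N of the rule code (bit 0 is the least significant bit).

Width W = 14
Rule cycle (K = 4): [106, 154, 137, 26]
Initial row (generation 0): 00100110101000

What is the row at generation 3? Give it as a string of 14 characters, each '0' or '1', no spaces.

Gen 0: 00100110101000
Gen 1 (rule 106): 01001111010000
Gen 2 (rule 154): 10111110001000
Gen 3 (rule 137): 00111100100011

Answer: 00111100100011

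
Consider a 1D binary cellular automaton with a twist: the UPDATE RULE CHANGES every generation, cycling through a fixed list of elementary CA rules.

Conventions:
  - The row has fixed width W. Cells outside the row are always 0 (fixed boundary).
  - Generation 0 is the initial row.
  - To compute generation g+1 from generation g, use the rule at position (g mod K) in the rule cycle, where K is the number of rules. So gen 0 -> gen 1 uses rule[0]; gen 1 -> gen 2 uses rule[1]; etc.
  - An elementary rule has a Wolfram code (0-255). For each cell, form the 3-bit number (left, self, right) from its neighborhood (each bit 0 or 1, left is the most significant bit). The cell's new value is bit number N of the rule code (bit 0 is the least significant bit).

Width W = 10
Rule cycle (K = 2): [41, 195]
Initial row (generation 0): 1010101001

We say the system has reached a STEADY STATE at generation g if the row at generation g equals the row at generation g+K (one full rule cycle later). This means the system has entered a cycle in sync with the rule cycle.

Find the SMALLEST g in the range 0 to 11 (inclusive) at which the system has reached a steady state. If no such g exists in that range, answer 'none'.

Answer: none

Derivation:
Gen 0: 1010101001
Gen 1 (rule 41): 0101010000
Gen 2 (rule 195): 1000000111
Gen 3 (rule 41): 0011110100
Gen 4 (rule 195): 1101110001
Gen 5 (rule 41): 1011000100
Gen 6 (rule 195): 0001011001
Gen 7 (rule 41): 1100110000
Gen 8 (rule 195): 0101010111
Gen 9 (rule 41): 0010101100
Gen 10 (rule 195): 1100000101
Gen 11 (rule 41): 1001110010
Gen 12 (rule 195): 0010110100
Gen 13 (rule 41): 1001101001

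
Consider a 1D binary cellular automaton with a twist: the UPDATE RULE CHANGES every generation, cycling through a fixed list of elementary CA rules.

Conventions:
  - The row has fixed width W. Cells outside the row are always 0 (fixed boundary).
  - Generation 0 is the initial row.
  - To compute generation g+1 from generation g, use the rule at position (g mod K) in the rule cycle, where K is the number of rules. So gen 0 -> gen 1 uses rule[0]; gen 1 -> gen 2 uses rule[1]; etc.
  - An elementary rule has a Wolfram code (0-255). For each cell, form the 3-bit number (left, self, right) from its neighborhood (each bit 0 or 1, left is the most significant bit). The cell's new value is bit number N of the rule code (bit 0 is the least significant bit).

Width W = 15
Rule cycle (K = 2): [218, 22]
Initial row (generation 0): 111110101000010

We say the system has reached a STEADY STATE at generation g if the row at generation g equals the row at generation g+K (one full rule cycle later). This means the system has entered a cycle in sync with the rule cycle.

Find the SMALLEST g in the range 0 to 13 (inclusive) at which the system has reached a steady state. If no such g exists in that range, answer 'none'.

Gen 0: 111110101000010
Gen 1 (rule 218): 111110000100101
Gen 2 (rule 22): 000001001111101
Gen 3 (rule 218): 000010111111100
Gen 4 (rule 22): 000110000000010
Gen 5 (rule 218): 001111000000101
Gen 6 (rule 22): 010000100001101
Gen 7 (rule 218): 101001010011100
Gen 8 (rule 22): 101111011100010
Gen 9 (rule 218): 001111011110101
Gen 10 (rule 22): 010000000000101
Gen 11 (rule 218): 101000000001000
Gen 12 (rule 22): 101100000011100
Gen 13 (rule 218): 001110000111110
Gen 14 (rule 22): 010001001000001
Gen 15 (rule 218): 101010110100010

Answer: none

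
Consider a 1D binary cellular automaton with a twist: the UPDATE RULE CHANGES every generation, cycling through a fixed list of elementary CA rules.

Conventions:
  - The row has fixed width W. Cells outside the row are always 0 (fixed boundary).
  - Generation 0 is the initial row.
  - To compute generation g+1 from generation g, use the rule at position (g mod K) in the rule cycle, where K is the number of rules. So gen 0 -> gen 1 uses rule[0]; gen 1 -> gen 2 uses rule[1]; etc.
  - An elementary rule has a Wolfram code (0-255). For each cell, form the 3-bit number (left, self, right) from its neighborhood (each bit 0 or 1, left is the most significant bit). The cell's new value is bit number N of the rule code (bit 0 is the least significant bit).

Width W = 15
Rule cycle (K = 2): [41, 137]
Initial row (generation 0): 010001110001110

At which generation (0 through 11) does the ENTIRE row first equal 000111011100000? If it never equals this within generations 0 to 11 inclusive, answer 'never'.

Answer: never

Derivation:
Gen 0: 010001110001110
Gen 1 (rule 41): 000101000101000
Gen 2 (rule 137): 110000010000011
Gen 3 (rule 41): 100111000111010
Gen 4 (rule 137): 000110010110000
Gen 5 (rule 41): 110100001100111
Gen 6 (rule 137): 100001101000110
Gen 7 (rule 41): 001101010010100
Gen 8 (rule 137): 101000000000001
Gen 9 (rule 41): 010011111111100
Gen 10 (rule 137): 000011111111001
Gen 11 (rule 41): 111010000000000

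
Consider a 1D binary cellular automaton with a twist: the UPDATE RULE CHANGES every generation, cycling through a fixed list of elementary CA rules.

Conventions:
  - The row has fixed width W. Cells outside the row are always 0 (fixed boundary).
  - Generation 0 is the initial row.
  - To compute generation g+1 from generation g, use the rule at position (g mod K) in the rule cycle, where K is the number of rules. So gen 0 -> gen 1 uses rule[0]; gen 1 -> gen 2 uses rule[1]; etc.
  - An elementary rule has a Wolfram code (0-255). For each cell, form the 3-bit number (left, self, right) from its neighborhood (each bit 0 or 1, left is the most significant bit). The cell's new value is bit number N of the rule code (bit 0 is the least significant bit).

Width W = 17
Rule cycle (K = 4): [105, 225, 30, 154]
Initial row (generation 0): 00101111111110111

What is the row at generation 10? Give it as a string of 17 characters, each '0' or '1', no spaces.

Answer: 10011010001101010

Derivation:
Gen 0: 00101111111110111
Gen 1 (rule 105): 10011000000011101
Gen 2 (rule 225): 00001011111001110
Gen 3 (rule 30): 00011010000111001
Gen 4 (rule 154): 00110001001110110
Gen 5 (rule 105): 10110100001011110
Gen 6 (rule 225): 01011001100101110
Gen 7 (rule 30): 11010111011101001
Gen 8 (rule 154): 10000110011000110
Gen 9 (rule 105): 00110110011010110
Gen 10 (rule 225): 10011010001101010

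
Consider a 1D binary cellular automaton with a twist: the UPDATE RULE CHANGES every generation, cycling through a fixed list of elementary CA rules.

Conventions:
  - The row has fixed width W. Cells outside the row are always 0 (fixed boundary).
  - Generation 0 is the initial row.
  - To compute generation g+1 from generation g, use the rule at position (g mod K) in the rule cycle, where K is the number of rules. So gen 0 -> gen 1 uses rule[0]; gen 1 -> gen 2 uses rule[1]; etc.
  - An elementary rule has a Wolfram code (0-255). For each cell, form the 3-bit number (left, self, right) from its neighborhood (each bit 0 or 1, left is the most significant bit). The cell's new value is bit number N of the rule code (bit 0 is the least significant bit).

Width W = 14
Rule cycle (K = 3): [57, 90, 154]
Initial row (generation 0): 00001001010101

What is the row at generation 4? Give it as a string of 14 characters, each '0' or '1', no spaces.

Answer: 10101001011001

Derivation:
Gen 0: 00001001010101
Gen 1 (rule 57): 11100100101010
Gen 2 (rule 90): 10111011000001
Gen 3 (rule 154): 00110010100010
Gen 4 (rule 57): 10101001011001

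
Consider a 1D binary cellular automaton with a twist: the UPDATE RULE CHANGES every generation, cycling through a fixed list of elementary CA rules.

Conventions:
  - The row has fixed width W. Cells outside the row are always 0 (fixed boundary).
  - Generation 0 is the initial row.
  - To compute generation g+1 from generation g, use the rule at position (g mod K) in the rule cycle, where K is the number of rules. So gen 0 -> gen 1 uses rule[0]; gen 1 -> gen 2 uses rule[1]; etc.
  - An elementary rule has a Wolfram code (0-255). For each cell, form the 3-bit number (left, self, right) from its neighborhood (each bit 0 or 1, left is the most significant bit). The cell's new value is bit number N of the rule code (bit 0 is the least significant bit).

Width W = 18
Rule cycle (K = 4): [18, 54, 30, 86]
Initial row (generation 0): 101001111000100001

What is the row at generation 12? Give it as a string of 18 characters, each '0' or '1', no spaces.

Gen 0: 101001111000100001
Gen 1 (rule 18): 000110000101010010
Gen 2 (rule 54): 001001001111111111
Gen 3 (rule 30): 011111111000000000
Gen 4 (rule 86): 100000001100000000
Gen 5 (rule 18): 010000010010000000
Gen 6 (rule 54): 111000111111000000
Gen 7 (rule 30): 100101100000100000
Gen 8 (rule 86): 111100110001110000
Gen 9 (rule 18): 000011001010001000
Gen 10 (rule 54): 000100111111011100
Gen 11 (rule 30): 001111100000010010
Gen 12 (rule 86): 010000110000111111

Answer: 010000110000111111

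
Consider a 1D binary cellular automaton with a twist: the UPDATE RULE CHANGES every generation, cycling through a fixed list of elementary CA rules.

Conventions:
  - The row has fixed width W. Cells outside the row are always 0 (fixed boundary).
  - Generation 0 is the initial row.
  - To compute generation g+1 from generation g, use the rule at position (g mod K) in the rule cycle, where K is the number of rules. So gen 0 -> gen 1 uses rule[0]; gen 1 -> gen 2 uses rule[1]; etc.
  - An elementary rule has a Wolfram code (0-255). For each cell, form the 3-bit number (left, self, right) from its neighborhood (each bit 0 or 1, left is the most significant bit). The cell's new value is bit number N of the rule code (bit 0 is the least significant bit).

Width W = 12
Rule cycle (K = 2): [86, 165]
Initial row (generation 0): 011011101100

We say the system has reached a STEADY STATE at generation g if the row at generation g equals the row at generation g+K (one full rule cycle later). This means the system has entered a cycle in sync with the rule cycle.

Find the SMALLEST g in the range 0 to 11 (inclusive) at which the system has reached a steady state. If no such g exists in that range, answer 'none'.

Answer: none

Derivation:
Gen 0: 011011101100
Gen 1 (rule 86): 101000100110
Gen 2 (rule 165): 111010100000
Gen 3 (rule 86): 001010110000
Gen 4 (rule 165): 101111000111
Gen 5 (rule 86): 100001101001
Gen 6 (rule 165): 101100011001
Gen 7 (rule 86): 100110101111
Gen 8 (rule 165): 100001110110
Gen 9 (rule 86): 110010010011
Gen 10 (rule 165): 000010010000
Gen 11 (rule 86): 000111111000
Gen 12 (rule 165): 110011110011
Gen 13 (rule 86): 011100011101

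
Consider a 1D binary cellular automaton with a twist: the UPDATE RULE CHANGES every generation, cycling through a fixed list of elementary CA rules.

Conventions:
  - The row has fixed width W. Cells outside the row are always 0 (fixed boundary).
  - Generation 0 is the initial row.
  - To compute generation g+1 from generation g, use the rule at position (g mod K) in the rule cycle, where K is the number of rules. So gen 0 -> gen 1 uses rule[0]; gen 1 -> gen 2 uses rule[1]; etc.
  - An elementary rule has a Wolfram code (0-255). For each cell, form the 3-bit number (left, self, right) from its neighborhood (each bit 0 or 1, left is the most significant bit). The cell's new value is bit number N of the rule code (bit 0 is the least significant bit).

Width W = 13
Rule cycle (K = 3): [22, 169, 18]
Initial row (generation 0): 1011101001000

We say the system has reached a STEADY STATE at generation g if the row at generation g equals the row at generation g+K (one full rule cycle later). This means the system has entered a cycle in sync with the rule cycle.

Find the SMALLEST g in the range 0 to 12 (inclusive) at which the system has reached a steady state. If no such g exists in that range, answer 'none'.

Answer: none

Derivation:
Gen 0: 1011101001000
Gen 1 (rule 22): 1000001111100
Gen 2 (rule 169): 0011101111001
Gen 3 (rule 18): 0100000000110
Gen 4 (rule 22): 1110000001001
Gen 5 (rule 169): 1100111100000
Gen 6 (rule 18): 0011000010000
Gen 7 (rule 22): 0100100111000
Gen 8 (rule 169): 0000000110011
Gen 9 (rule 18): 0000001001100
Gen 10 (rule 22): 0000011110010
Gen 11 (rule 169): 1111011100000
Gen 12 (rule 18): 0000000010000
Gen 13 (rule 22): 0000000111000
Gen 14 (rule 169): 1111110110011
Gen 15 (rule 18): 0000000001100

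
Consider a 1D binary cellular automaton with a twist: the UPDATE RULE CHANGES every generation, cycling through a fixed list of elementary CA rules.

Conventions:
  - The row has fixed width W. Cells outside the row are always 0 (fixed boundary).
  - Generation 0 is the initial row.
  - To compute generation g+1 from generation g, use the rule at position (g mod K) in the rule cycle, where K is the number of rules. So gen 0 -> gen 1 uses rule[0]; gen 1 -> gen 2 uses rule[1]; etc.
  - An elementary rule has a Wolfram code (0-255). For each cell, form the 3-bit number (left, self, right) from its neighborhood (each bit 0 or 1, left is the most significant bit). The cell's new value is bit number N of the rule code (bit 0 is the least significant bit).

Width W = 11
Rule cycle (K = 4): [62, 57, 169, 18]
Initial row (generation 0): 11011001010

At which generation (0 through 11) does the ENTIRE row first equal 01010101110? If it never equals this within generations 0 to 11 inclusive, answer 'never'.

Gen 0: 11011001010
Gen 1 (rule 62): 10110111111
Gen 2 (rule 57): 01101100000
Gen 3 (rule 169): 01011001111
Gen 4 (rule 18): 10000110000
Gen 5 (rule 62): 11001101000
Gen 6 (rule 57): 10101010111
Gen 7 (rule 169): 01010101110
Gen 8 (rule 18): 10000000001
Gen 9 (rule 62): 11000000011
Gen 10 (rule 57): 10111111010
Gen 11 (rule 169): 01111110100

Answer: 7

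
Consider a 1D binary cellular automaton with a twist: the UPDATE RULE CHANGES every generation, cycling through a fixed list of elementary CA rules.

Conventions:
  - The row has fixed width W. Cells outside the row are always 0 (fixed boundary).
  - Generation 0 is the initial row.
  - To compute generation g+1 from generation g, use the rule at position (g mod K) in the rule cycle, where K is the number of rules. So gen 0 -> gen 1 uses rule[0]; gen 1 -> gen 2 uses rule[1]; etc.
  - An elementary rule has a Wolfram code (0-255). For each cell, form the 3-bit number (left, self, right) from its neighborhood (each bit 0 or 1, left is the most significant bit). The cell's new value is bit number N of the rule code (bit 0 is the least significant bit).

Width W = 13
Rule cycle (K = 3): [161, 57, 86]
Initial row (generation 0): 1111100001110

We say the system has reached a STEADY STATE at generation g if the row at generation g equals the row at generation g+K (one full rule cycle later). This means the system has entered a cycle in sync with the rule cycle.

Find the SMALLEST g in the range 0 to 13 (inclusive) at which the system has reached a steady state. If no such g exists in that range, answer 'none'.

Answer: 4

Derivation:
Gen 0: 1111100001110
Gen 1 (rule 161): 0111001100100
Gen 2 (rule 57): 0100101010011
Gen 3 (rule 86): 1111101011101
Gen 4 (rule 161): 0111010101010
Gen 5 (rule 57): 0100101010101
Gen 6 (rule 86): 1111101010101
Gen 7 (rule 161): 0111010101010
Gen 8 (rule 57): 0100101010101
Gen 9 (rule 86): 1111101010101
Gen 10 (rule 161): 0111010101010
Gen 11 (rule 57): 0100101010101
Gen 12 (rule 86): 1111101010101
Gen 13 (rule 161): 0111010101010
Gen 14 (rule 57): 0100101010101
Gen 15 (rule 86): 1111101010101
Gen 16 (rule 161): 0111010101010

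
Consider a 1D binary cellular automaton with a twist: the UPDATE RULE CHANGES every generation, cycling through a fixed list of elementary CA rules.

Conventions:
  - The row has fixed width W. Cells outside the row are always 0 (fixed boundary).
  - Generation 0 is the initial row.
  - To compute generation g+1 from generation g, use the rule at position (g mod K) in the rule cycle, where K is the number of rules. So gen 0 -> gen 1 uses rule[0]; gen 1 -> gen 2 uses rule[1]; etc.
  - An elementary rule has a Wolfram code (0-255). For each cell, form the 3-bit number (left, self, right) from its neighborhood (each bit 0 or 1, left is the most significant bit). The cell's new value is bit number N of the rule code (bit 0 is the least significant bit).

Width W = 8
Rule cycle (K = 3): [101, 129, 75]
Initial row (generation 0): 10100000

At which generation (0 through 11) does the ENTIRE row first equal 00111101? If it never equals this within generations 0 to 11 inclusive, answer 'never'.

Answer: 7

Derivation:
Gen 0: 10100000
Gen 1 (rule 101): 11101111
Gen 2 (rule 129): 01000110
Gen 3 (rule 75): 10011110
Gen 4 (rule 101): 10000010
Gen 5 (rule 129): 00111000
Gen 6 (rule 75): 11101011
Gen 7 (rule 101): 00111101
Gen 8 (rule 129): 10011000
Gen 9 (rule 75): 00111011
Gen 10 (rule 101): 10001101
Gen 11 (rule 129): 00100000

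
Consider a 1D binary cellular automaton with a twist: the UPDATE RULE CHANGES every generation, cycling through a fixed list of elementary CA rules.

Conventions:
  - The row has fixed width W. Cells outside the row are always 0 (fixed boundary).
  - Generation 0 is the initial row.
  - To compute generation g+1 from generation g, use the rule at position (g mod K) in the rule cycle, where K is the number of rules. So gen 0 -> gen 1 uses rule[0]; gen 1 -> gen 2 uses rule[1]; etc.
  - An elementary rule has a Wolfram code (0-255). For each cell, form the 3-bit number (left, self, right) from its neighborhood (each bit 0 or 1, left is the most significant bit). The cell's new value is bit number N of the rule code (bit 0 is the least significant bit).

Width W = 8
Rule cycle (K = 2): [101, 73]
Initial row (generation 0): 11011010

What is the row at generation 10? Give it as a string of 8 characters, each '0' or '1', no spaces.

Gen 0: 11011010
Gen 1 (rule 101): 01101110
Gen 2 (rule 73): 01101010
Gen 3 (rule 101): 00111110
Gen 4 (rule 73): 10100010
Gen 5 (rule 101): 11101010
Gen 6 (rule 73): 10100000
Gen 7 (rule 101): 11101111
Gen 8 (rule 73): 10101001
Gen 9 (rule 101): 11111001
Gen 10 (rule 73): 10001000

Answer: 10001000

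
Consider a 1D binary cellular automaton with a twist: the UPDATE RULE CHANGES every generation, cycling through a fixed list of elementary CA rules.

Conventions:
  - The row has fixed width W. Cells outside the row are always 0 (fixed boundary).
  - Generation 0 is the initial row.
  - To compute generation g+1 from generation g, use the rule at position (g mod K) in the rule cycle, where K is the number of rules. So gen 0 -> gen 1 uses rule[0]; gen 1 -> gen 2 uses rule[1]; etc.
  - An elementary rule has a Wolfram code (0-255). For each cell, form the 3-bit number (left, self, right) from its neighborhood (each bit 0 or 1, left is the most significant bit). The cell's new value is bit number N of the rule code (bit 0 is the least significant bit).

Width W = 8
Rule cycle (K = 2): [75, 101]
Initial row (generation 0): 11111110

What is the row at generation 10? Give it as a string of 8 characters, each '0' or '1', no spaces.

Gen 0: 11111110
Gen 1 (rule 75): 10000010
Gen 2 (rule 101): 10111010
Gen 3 (rule 75): 00101000
Gen 4 (rule 101): 10111011
Gen 5 (rule 75): 00101011
Gen 6 (rule 101): 10111101
Gen 7 (rule 75): 00100100
Gen 8 (rule 101): 10100101
Gen 9 (rule 75): 00001000
Gen 10 (rule 101): 11101011

Answer: 11101011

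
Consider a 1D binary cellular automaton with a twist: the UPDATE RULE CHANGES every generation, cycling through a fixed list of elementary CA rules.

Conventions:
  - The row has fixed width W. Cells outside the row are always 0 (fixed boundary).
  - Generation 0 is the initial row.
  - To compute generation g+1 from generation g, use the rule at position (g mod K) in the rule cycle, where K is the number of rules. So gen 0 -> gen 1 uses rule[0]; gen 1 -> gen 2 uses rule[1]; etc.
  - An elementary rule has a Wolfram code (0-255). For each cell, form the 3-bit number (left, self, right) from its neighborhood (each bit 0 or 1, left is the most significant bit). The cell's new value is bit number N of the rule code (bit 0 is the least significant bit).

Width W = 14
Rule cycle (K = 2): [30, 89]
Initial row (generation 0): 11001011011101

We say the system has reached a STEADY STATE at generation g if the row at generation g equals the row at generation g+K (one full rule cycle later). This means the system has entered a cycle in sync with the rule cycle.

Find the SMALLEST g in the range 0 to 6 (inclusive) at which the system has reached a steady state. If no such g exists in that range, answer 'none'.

Gen 0: 11001011011101
Gen 1 (rule 30): 10111010010001
Gen 2 (rule 89): 00101001001100
Gen 3 (rule 30): 01101111111010
Gen 4 (rule 89): 01101000001001
Gen 5 (rule 30): 11001100011111
Gen 6 (rule 89): 11101111010001
Gen 7 (rule 30): 10001000011011
Gen 8 (rule 89): 01100111011011

Answer: none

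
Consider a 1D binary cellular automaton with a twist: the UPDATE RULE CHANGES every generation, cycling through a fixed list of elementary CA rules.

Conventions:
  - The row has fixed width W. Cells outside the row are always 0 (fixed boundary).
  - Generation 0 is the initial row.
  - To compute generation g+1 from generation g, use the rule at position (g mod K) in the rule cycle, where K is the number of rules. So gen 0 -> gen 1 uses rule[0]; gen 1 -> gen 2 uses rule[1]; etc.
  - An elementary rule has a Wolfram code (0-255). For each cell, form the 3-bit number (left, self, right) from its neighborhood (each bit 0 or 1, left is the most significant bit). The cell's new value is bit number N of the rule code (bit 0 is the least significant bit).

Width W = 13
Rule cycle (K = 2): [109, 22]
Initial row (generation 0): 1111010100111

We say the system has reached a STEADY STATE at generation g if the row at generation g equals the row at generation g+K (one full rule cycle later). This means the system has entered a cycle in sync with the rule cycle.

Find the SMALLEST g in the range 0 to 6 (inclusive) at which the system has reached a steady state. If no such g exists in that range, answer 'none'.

Answer: 6

Derivation:
Gen 0: 1111010100111
Gen 1 (rule 109): 1001111100101
Gen 2 (rule 22): 1110000011101
Gen 3 (rule 109): 1010111010111
Gen 4 (rule 22): 1010000010000
Gen 5 (rule 109): 1110111010111
Gen 6 (rule 22): 0000000010000
Gen 7 (rule 109): 1111111010111
Gen 8 (rule 22): 0000000010000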